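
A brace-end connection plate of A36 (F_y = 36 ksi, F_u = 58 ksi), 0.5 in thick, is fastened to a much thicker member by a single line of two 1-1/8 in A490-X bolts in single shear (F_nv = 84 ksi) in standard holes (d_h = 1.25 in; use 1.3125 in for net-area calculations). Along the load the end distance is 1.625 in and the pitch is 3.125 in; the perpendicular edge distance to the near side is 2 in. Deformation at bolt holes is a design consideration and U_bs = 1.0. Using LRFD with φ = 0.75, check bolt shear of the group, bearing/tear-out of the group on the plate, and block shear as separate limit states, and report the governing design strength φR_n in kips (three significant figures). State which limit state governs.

65.5 kips (block shear governs)

Bolt shear: A_b = π·1.125²/4 = 0.994 in²; R_n = 84 × 0.994 × 2 × 1 = 167 kips → 0.75 × 167 = 125 kips.
Bearing: edge l_c = 1, r_n = 34.8 kips; interior l_c = 1.875, r_n = 65.25 kips; R_n = 34.8 + 1·65.25 = 100 kips → 75 kips.
Block shear: A_gv = 2.375, A_nv = 1.391, A_nt = 0.6719 in²; R_n = min(0.6F_uA_nv, 0.6F_yA_gv) + U_bs·F_u·A_nt = 87.36 kips → 65.5 kips.
Block shear governs: 65.5 kips.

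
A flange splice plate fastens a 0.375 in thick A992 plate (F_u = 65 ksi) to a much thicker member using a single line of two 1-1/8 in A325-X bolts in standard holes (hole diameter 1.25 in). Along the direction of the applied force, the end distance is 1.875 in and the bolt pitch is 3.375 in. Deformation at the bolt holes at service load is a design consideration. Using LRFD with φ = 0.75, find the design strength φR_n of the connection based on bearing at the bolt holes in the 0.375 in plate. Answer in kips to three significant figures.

Per bolt r_n = 1.2 l_c t F_u ≤ 2.4 d t F_u; upper limit = 2.4 × 1.125 × 0.375 × 65 = 65.81 kips.
Edge bolt: l_c = 1.875 − 1.25/2 = 1.25 in → 1.2 × 1.25 × 0.375 × 65 = 36.56 → r_n = 36.56 kips.
Interior bolts: l_c = 3.375 − 1.25 = 2.125 in → 1.2 × 2.125 × 0.375 × 65 = 62.16 → r_n = 62.16 kips.
R_n = 1 × 36.56 + 1 × 62.16 = 98.72 kips.
Design strength φR_n = 0.75 × 98.72 = 74 kips.

74 kips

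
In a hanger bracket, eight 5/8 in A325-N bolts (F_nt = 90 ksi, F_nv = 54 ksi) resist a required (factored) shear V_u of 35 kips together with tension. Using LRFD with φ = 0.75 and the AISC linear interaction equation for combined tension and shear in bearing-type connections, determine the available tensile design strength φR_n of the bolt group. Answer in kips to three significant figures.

A_b = π·0.625²/4 = 0.3068 in²; f_rv = 35 / (8 × 0.3068) = 14.26 ksi.
F'_nt = 1.3 F_nt − (F_nt / φF_nv) f_rv = 1.3·90 − (90/(0.75·54))·14.26 = 85.31 ksi, capped at F_nt → F'_nt = 85.31 ksi.
R_n = F'_nt · A_b · n = 85.31 × 0.3068 × 8 = 209.4 kips.
Design strength φR_n = 0.75 × 209.4 = 157 kips.

157 kips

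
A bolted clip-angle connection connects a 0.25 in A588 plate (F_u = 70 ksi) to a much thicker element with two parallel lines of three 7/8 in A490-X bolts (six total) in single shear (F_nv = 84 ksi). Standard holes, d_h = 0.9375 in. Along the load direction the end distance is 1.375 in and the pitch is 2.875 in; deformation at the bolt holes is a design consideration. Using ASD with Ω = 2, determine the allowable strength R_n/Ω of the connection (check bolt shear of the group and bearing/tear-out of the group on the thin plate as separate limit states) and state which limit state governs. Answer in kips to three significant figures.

92.5 kips (bearing governs)

Bolt shear: A_b = π·0.875²/4 = 0.6013 in²; R_n = 84 × 0.6013 × 6 × 1 = 303.1 kips → 303.1 / 2 = 152 kips.
Bearing (1.2 l_c t F_u ≤ 2.4 d t F_u): upper limit = 2.4·0.875·0.25·70 = 36.75 kips.
  Edge l_c = 1.375 − 0.9375/2 = 0.9062 → r_n = 19.03 kips; interior l_c = 2.875 − 0.9375 = 1.938 → r_n = 36.75 kips.
  R_n,bearing = 2·19.03 + 4·36.75 = 185.1 kips → 185.1 / 2 = 92.5 kips.
Bearing governs: 92.5 kips.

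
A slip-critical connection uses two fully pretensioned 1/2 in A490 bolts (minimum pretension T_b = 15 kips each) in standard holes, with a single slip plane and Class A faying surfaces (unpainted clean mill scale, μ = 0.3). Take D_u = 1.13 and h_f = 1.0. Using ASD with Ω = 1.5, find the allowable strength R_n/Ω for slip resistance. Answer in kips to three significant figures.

6.78 kips

R_n = μ · D_u · h_f · T_b · n_s · n_b = 0.3 × 1.13 × 1.0 × 15 × 1 × 2 = 10.17 kips.
Allowable strength R_n/Ω = 10.17 / 1.5 = 6.78 kips.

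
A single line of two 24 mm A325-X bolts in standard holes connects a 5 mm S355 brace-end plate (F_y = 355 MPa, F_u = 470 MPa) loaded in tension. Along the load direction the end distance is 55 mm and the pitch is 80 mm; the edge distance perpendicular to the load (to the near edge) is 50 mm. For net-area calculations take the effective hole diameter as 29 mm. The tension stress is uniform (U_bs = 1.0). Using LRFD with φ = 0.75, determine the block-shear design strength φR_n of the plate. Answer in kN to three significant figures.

159 kN

Shear plane L_v = 55 + 1·80 = 135 mm; A_gv = 135 × 5 = 675 mm².
A_nv = (135 − 1.5·29) × 5 = 457.5 mm².
A_nt = (50 − 0.5·29) × 5 = 177.5 mm².
0.6 F_u A_nv = 129 kN; 0.6 F_y A_gv = 143.8 kN → shear rupture governs the shear term.
R_n = 129 + 1.0 × 470 × 177.5 / 1000 = 212.4 kN.
Design strength φR_n = 0.75 × 212.4 = 159 kN.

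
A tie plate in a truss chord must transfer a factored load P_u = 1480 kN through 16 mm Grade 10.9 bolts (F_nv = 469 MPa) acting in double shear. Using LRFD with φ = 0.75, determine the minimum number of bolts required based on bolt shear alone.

A_b = π·16²/4 = 201.1 mm².
Per-bolt design strength φR_n = 0.75 × 469 × 201.1 × 2 / 1000 = 141.4 kN.
n ≥ 1480 / 141.4 = 10.46 → use 11 bolts.

11 bolts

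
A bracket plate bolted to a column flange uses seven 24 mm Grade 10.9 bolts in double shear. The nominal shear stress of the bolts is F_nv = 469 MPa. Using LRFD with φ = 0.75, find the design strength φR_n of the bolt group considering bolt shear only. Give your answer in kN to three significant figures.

A_b = π × 24² / 4 = 452.4 mm².
R_n = F_nv · A_b · n · n_s = 469 × 452.4 × 7 × 2 / 1000 = 2970 kN.
Design strength φR_n = 0.75 × 2970 = 2230 kN.

2230 kN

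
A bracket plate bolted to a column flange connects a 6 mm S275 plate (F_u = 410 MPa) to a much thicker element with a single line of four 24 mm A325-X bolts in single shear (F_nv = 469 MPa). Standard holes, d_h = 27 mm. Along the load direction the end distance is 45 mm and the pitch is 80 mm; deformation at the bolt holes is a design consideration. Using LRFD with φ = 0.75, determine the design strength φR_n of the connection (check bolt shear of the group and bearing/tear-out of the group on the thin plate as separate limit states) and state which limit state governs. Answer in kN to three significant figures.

Bolt shear: A_b = π·24²/4 = 452.4 mm²; R_n = 469 × 452.4 × 4 × 1 / 1000 = 848.7 kN → 0.75 × 848.7 = 637 kN.
Bearing (1.2 l_c t F_u ≤ 2.4 d t F_u): upper limit = 2.4·24·6·410 / 1000 = 141.7 kN.
  Edge l_c = 45 − 27/2 = 31.5 → r_n = 92.99 kN; interior l_c = 80 − 27 = 53 → r_n = 141.7 kN.
  R_n,bearing = 1·92.99 + 3·141.7 = 518.1 kN → 0.75 × 518.1 = 389 kN.
Bearing governs: 389 kN.

389 kN (bearing governs)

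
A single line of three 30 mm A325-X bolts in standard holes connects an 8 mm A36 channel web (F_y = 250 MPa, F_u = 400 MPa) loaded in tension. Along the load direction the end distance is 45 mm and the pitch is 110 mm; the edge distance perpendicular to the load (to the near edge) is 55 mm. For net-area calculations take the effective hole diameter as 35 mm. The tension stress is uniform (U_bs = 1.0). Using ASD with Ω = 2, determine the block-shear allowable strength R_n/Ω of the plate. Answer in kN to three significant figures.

219 kN

Shear plane L_v = 45 + 2·110 = 265 mm; A_gv = 265 × 8 = 2120 mm².
A_nv = (265 − 2.5·35) × 8 = 1420 mm².
A_nt = (55 − 0.5·35) × 8 = 300 mm².
0.6 F_u A_nv = 340.8 kN; 0.6 F_y A_gv = 318 kN → shear yielding governs the shear term.
R_n = 318 + 1.0 × 400 × 300 / 1000 = 438 kN.
Allowable strength R_n/Ω = 438 / 2 = 219 kN.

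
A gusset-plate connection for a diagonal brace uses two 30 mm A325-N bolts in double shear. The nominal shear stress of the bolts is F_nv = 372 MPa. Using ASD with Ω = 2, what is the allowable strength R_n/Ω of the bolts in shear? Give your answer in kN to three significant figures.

A_b = π × 30² / 4 = 706.9 mm².
R_n = F_nv · A_b · n · n_s = 372 × 706.9 × 2 × 2 / 1000 = 1052 kN.
Allowable strength R_n/Ω = 1052 / 2 = 526 kN.

526 kN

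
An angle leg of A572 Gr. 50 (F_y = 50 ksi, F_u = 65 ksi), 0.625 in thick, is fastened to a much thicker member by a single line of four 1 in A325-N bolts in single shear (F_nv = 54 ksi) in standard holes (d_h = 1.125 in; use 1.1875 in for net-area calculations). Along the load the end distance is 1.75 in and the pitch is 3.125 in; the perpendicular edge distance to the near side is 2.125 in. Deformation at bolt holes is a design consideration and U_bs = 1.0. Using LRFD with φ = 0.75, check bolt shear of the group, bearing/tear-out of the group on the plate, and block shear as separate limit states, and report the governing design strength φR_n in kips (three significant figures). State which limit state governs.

Bolt shear: A_b = π·1²/4 = 0.7854 in²; R_n = 54 × 0.7854 × 4 × 1 = 169.6 kips → 0.75 × 169.6 = 127 kips.
Bearing: edge l_c = 1.188, r_n = 57.89 kips; interior l_c = 2, r_n = 97.5 kips; R_n = 57.89 + 3·97.5 = 350.4 kips → 263 kips.
Block shear: A_gv = 6.953, A_nv = 4.355, A_nt = 0.957 in²; R_n = min(0.6F_uA_nv, 0.6F_yA_gv) + U_bs·F_u·A_nt = 232.1 kips → 174 kips.
Bolt shear governs: 127 kips.

127 kips (bolt shear governs)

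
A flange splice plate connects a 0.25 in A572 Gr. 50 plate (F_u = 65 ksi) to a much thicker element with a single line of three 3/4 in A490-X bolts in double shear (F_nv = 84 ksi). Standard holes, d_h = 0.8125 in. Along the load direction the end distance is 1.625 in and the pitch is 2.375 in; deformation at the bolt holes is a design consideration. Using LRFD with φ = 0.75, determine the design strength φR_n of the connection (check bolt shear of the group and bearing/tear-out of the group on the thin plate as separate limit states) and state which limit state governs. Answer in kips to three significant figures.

Bolt shear: A_b = π·0.75²/4 = 0.4418 in²; R_n = 84 × 0.4418 × 3 × 2 = 222.7 kips → 0.75 × 222.7 = 167 kips.
Bearing (1.2 l_c t F_u ≤ 2.4 d t F_u): upper limit = 2.4·0.75·0.25·65 = 29.25 kips.
  Edge l_c = 1.625 − 0.8125/2 = 1.219 → r_n = 23.77 kips; interior l_c = 2.375 − 0.8125 = 1.562 → r_n = 29.25 kips.
  R_n,bearing = 1·23.77 + 2·29.25 = 82.27 kips → 0.75 × 82.27 = 61.7 kips.
Bearing governs: 61.7 kips.

61.7 kips (bearing governs)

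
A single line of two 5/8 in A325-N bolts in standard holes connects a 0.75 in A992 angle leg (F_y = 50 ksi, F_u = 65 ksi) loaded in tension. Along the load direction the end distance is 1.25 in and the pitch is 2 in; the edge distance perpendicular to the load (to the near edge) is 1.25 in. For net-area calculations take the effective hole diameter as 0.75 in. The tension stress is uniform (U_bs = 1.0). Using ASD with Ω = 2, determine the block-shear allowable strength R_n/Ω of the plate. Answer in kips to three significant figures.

52.4 kips

Shear plane L_v = 1.25 + 1·2 = 3.25 in; A_gv = 3.25 × 0.75 = 2.438 in².
A_nv = (3.25 − 1.5·0.75) × 0.75 = 1.594 in².
A_nt = (1.25 − 0.5·0.75) × 0.75 = 0.6562 in².
0.6 F_u A_nv = 62.16 kips; 0.6 F_y A_gv = 73.12 kips → shear rupture governs the shear term.
R_n = 62.16 + 1.0 × 65 × 0.6562 = 104.8 kips.
Allowable strength R_n/Ω = 104.8 / 2 = 52.4 kips.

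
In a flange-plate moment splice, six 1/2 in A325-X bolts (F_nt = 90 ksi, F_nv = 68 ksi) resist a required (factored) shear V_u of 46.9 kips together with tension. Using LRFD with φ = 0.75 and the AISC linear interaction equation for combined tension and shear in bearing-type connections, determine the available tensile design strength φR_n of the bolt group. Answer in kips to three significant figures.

41.3 kips

A_b = π·0.5²/4 = 0.1963 in²; f_rv = 46.9 / (6 × 0.1963) = 39.81 ksi.
F'_nt = 1.3 F_nt − (F_nt / φF_nv) f_rv = 1.3·90 − (90/(0.75·68))·39.81 = 46.75 ksi, capped at F_nt → F'_nt = 46.75 ksi.
R_n = F'_nt · A_b · n = 46.75 × 0.1963 × 6 = 55.07 kips.
Design strength φR_n = 0.75 × 55.07 = 41.3 kips.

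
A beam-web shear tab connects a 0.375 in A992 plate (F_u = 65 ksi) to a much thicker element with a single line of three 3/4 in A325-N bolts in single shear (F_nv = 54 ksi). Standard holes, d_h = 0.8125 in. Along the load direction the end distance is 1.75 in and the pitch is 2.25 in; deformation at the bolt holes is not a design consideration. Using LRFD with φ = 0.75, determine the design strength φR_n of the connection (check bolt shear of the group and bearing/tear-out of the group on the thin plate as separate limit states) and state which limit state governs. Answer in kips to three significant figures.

53.7 kips (bolt shear governs)

Bolt shear: A_b = π·0.75²/4 = 0.4418 in²; R_n = 54 × 0.4418 × 3 × 1 = 71.57 kips → 0.75 × 71.57 = 53.7 kips.
Bearing (1.5 l_c t F_u ≤ 3.0 d t F_u): upper limit = 3.0·0.75·0.375·65 = 54.84 kips.
  Edge l_c = 1.75 − 0.8125/2 = 1.344 → r_n = 49.13 kips; interior l_c = 2.25 − 0.8125 = 1.438 → r_n = 52.56 kips.
  R_n,bearing = 1·49.13 + 2·52.56 = 154.2 kips → 0.75 × 154.2 = 116 kips.
Bolt shear governs: 53.7 kips.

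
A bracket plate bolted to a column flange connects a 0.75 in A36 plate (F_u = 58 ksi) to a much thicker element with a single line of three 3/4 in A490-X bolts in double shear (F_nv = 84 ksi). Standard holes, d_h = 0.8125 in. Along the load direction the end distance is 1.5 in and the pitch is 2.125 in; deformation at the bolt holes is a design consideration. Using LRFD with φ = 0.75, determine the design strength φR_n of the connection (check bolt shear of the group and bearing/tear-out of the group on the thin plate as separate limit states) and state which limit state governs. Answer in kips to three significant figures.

146 kips (bearing governs)

Bolt shear: A_b = π·0.75²/4 = 0.4418 in²; R_n = 84 × 0.4418 × 3 × 2 = 222.7 kips → 0.75 × 222.7 = 167 kips.
Bearing (1.2 l_c t F_u ≤ 2.4 d t F_u): upper limit = 2.4·0.75·0.75·58 = 78.3 kips.
  Edge l_c = 1.5 − 0.8125/2 = 1.094 → r_n = 57.09 kips; interior l_c = 2.125 − 0.8125 = 1.312 → r_n = 68.51 kips.
  R_n,bearing = 1·57.09 + 2·68.51 = 194.1 kips → 0.75 × 194.1 = 146 kips.
Bearing governs: 146 kips.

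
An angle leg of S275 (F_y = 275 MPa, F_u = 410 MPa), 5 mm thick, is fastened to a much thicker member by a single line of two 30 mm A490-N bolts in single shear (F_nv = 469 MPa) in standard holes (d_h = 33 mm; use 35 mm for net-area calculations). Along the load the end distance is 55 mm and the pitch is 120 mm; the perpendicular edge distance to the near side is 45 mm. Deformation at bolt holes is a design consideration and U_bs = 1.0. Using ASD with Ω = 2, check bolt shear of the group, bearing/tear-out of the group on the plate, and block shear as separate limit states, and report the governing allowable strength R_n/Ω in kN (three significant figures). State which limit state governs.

100 kN (block shear governs)

Bolt shear: A_b = π·30²/4 = 706.9 mm²; R_n = 469 × 706.9 × 2 × 1 / 1000 = 663 kN → 663 / 2 = 332 kN.
Bearing: edge l_c = 38.5, r_n = 94.71 kN; interior l_c = 87, r_n = 147.6 kN; R_n = 94.71 + 1·147.6 = 242.3 kN → 121 kN.
Block shear: A_gv = 875, A_nv = 612.5, A_nt = 137.5 mm²; R_n = min(0.6F_uA_nv, 0.6F_yA_gv) + U_bs·F_u·A_nt = 200.8 kN → 100 kN.
Block shear governs: 100 kN.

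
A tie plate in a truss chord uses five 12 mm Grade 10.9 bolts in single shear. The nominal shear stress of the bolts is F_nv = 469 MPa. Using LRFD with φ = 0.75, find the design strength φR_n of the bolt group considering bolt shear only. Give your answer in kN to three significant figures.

199 kN

A_b = π × 12² / 4 = 113.1 mm².
R_n = F_nv · A_b · n · n_s = 469 × 113.1 × 5 × 1 / 1000 = 265.2 kN.
Design strength φR_n = 0.75 × 265.2 = 199 kN.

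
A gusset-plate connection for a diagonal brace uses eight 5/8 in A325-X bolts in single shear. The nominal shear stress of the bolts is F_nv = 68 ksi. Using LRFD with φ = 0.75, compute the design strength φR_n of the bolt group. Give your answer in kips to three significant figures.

125 kips

A_b = π × 0.625² / 4 = 0.3068 in².
R_n = F_nv · A_b · n · n_s = 68 × 0.3068 × 8 × 1 = 166.9 kips.
Design strength φR_n = 0.75 × 166.9 = 125 kips.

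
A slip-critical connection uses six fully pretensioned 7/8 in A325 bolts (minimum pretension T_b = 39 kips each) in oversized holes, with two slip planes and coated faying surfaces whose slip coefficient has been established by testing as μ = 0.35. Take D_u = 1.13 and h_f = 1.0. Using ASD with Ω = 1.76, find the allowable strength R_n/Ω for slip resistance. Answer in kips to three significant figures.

105 kips

R_n = μ · D_u · h_f · T_b · n_s · n_b = 0.35 × 1.13 × 1.0 × 39 × 2 × 6 = 185.1 kips.
Allowable strength R_n/Ω = 185.1 / 1.76 = 105 kips.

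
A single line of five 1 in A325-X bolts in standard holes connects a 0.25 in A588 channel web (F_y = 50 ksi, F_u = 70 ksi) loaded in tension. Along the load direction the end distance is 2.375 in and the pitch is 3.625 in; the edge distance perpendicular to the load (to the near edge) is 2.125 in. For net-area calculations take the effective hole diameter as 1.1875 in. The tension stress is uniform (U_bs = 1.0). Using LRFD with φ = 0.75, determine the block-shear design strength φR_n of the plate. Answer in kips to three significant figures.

111 kips

Shear plane L_v = 2.375 + 4·3.625 = 16.88 in; A_gv = 16.88 × 0.25 = 4.219 in².
A_nv = (16.88 − 4.5·1.1875) × 0.25 = 2.883 in².
A_nt = (2.125 − 0.5·1.1875) × 0.25 = 0.3828 in².
0.6 F_u A_nv = 121.1 kips; 0.6 F_y A_gv = 126.6 kips → shear rupture governs the shear term.
R_n = 121.1 + 1.0 × 70 × 0.3828 = 147.9 kips.
Design strength φR_n = 0.75 × 147.9 = 111 kips.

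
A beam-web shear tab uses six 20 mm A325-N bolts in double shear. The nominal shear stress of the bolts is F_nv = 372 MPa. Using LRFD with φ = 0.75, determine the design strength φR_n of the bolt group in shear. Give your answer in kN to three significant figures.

1050 kN

A_b = π × 20² / 4 = 314.2 mm².
R_n = F_nv · A_b · n · n_s = 372 × 314.2 × 6 × 2 / 1000 = 1402 kN.
Design strength φR_n = 0.75 × 1402 = 1050 kN.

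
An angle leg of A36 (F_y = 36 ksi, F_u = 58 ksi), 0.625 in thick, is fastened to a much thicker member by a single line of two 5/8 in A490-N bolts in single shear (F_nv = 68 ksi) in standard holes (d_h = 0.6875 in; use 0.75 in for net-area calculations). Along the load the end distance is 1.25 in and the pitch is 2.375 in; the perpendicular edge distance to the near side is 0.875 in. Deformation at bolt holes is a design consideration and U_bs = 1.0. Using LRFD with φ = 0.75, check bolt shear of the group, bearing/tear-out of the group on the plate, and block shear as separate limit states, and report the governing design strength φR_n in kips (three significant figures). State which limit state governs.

Bolt shear: A_b = π·0.625²/4 = 0.3068 in²; R_n = 68 × 0.3068 × 2 × 1 = 41.72 kips → 0.75 × 41.72 = 31.3 kips.
Bearing: edge l_c = 0.9062, r_n = 39.42 kips; interior l_c = 1.688, r_n = 54.38 kips; R_n = 39.42 + 1·54.38 = 93.8 kips → 70.3 kips.
Block shear: A_gv = 2.266, A_nv = 1.562, A_nt = 0.3125 in²; R_n = min(0.6F_uA_nv, 0.6F_yA_gv) + U_bs·F_u·A_nt = 67.06 kips → 50.3 kips.
Bolt shear governs: 31.3 kips.

31.3 kips (bolt shear governs)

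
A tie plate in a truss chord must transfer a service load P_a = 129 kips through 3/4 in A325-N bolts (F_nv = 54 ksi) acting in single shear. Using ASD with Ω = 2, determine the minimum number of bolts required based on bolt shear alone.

A_b = π·0.75²/4 = 0.4418 in².
Per-bolt allowable strength R_n/Ω = 54 × 0.4418 × 1 / 2 = 11.93 kips.
n ≥ 129 / 11.93 = 10.81 → use 11 bolts.

11 bolts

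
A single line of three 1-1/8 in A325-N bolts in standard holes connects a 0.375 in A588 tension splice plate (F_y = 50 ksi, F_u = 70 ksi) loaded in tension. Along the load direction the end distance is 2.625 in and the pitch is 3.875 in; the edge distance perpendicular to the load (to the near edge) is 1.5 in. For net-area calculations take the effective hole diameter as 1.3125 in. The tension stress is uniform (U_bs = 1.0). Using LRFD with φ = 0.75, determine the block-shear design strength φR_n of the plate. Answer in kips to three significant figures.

100 kips

Shear plane L_v = 2.625 + 2·3.875 = 10.38 in; A_gv = 10.38 × 0.375 = 3.891 in².
A_nv = (10.38 − 2.5·1.3125) × 0.375 = 2.66 in².
A_nt = (1.5 − 0.5·1.3125) × 0.375 = 0.3164 in².
0.6 F_u A_nv = 111.7 kips; 0.6 F_y A_gv = 116.7 kips → shear rupture governs the shear term.
R_n = 111.7 + 1.0 × 70 × 0.3164 = 133.9 kips.
Design strength φR_n = 0.75 × 133.9 = 100 kips.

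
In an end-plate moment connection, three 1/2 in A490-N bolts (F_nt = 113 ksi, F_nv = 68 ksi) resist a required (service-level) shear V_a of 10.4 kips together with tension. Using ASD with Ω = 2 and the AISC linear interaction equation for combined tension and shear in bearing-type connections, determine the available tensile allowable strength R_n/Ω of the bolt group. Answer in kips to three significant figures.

26 kips

A_b = π·0.5²/4 = 0.1963 in²; f_rv = 10.4 / (3 × 0.1963) = 17.66 ksi.
F'_nt = 1.3 F_nt − (Ω F_nt / F_nv) f_rv = 1.3·113 − (2·113/68)·17.66 = 88.22 ksi, capped at F_nt → F'_nt = 88.22 ksi.
R_n = F'_nt · A_b · n = 88.22 × 0.1963 × 3 = 51.97 kips.
Allowable strength R_n/Ω = 51.97 / 2 = 26 kips.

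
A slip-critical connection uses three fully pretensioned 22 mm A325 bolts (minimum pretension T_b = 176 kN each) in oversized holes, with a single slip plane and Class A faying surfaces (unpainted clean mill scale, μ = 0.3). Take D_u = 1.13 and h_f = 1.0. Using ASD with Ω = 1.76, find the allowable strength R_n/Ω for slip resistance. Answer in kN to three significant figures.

102 kN

R_n = μ · D_u · h_f · T_b · n_s · n_b = 0.3 × 1.13 × 1.0 × 176 × 1 × 3 = 179 kN.
Allowable strength R_n/Ω = 179 / 1.76 = 102 kN.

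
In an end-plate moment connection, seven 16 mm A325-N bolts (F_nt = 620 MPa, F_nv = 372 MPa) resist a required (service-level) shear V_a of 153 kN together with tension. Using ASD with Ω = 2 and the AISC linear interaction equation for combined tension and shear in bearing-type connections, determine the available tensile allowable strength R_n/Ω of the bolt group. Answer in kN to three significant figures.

312 kN

A_b = π·16²/4 = 201.1 mm²; f_rv = 153 × 1000 / (7 × 201.1) = 108.7 MPa.
F'_nt = 1.3 F_nt − (Ω F_nt / F_nv) f_rv = 1.3·620 − (2·620/372)·108.7 = 443.6 MPa, capped at F_nt → F'_nt = 443.6 MPa.
R_n = F'_nt · A_b · n = 443.6 × 201.1 × 7 / 1000 = 624.4 kN.
Allowable strength R_n/Ω = 624.4 / 2 = 312 kN.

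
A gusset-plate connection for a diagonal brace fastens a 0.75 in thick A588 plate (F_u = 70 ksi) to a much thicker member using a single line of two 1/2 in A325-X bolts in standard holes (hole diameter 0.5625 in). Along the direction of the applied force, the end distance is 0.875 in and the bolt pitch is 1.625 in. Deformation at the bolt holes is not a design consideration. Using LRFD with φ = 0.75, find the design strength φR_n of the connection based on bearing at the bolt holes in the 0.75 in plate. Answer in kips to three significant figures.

Per bolt r_n = 1.5 l_c t F_u ≤ 3.0 d t F_u; upper limit = 3.0 × 0.5 × 0.75 × 70 = 78.75 kips.
Edge bolt: l_c = 0.875 − 0.5625/2 = 0.5938 in → 1.5 × 0.5938 × 0.75 × 70 = 46.76 → r_n = 46.76 kips.
Interior bolts: l_c = 1.625 − 0.5625 = 1.062 in → 1.5 × 1.062 × 0.75 × 70 = 83.67 → r_n = 78.75 kips.
R_n = 1 × 46.76 + 1 × 78.75 = 125.5 kips.
Design strength φR_n = 0.75 × 125.5 = 94.1 kips.

94.1 kips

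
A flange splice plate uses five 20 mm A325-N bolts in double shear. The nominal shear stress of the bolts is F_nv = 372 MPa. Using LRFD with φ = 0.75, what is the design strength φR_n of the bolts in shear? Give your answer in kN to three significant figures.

A_b = π × 20² / 4 = 314.2 mm².
R_n = F_nv · A_b · n · n_s = 372 × 314.2 × 5 × 2 / 1000 = 1169 kN.
Design strength φR_n = 0.75 × 1169 = 877 kN.

877 kN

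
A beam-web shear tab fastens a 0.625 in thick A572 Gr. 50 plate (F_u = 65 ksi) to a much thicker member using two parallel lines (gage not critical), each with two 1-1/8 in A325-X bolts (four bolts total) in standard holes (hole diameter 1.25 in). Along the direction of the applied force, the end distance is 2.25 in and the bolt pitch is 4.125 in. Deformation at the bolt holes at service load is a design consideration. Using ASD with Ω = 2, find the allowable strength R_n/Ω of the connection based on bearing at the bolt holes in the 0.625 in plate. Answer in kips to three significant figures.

189 kips

Per bolt r_n = 1.2 l_c t F_u ≤ 2.4 d t F_u; upper limit = 2.4 × 1.125 × 0.625 × 65 = 109.7 kips.
Edge bolt: l_c = 2.25 − 1.25/2 = 1.625 in → 1.2 × 1.625 × 0.625 × 65 = 79.22 → r_n = 79.22 kips.
Interior bolts: l_c = 4.125 − 1.25 = 2.875 in → 1.2 × 2.875 × 0.625 × 65 = 140.2 → r_n = 109.7 kips.
R_n = 2 × 79.22 + 2 × 109.7 = 377.8 kips.
Allowable strength R_n/Ω = 377.8 / 2 = 189 kips.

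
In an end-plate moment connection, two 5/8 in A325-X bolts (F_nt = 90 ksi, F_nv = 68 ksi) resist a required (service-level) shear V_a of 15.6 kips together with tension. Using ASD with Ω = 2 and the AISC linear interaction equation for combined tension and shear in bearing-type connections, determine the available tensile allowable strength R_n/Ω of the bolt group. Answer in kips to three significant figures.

15.2 kips

A_b = π·0.625²/4 = 0.3068 in²; f_rv = 15.6 / (2 × 0.3068) = 25.42 ksi.
F'_nt = 1.3 F_nt − (Ω F_nt / F_nv) f_rv = 1.3·90 − (2·90/68)·25.42 = 49.7 ksi, capped at F_nt → F'_nt = 49.7 ksi.
R_n = F'_nt · A_b · n = 49.7 × 0.3068 × 2 = 30.5 kips.
Allowable strength R_n/Ω = 30.5 / 2 = 15.2 kips.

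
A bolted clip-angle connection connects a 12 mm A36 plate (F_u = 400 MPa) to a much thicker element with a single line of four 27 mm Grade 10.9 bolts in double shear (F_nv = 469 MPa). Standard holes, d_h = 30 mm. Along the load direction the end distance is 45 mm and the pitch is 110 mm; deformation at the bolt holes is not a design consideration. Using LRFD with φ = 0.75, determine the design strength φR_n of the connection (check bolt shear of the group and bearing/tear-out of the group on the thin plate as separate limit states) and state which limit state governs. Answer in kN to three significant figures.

1040 kN (bearing governs)

Bolt shear: A_b = π·27²/4 = 572.6 mm²; R_n = 469 × 572.6 × 4 × 2 / 1000 = 2148 kN → 0.75 × 2148 = 1610 kN.
Bearing (1.5 l_c t F_u ≤ 3.0 d t F_u): upper limit = 3.0·27·12·400 / 1000 = 388.8 kN.
  Edge l_c = 45 − 30/2 = 30 → r_n = 216 kN; interior l_c = 110 − 30 = 80 → r_n = 388.8 kN.
  R_n,bearing = 1·216 + 3·388.8 = 1382 kN → 0.75 × 1382 = 1040 kN.
Bearing governs: 1040 kN.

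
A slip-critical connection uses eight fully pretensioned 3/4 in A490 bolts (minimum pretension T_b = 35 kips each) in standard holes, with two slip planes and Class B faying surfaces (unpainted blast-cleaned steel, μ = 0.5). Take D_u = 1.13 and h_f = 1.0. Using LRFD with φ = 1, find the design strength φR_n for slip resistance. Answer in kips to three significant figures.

R_n = μ · D_u · h_f · T_b · n_s · n_b = 0.5 × 1.13 × 1.0 × 35 × 2 × 8 = 316.4 kips.
Design strength φR_n = 1 × 316.4 = 316 kips.

316 kips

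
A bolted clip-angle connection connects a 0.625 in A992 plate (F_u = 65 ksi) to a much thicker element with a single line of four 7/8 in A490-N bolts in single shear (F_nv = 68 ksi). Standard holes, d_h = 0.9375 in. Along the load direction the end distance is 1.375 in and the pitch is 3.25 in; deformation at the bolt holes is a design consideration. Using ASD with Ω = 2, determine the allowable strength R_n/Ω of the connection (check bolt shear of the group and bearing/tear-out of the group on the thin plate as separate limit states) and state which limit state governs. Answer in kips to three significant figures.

Bolt shear: A_b = π·0.875²/4 = 0.6013 in²; R_n = 68 × 0.6013 × 4 × 1 = 163.6 kips → 163.6 / 2 = 81.8 kips.
Bearing (1.2 l_c t F_u ≤ 2.4 d t F_u): upper limit = 2.4·0.875·0.625·65 = 85.31 kips.
  Edge l_c = 1.375 − 0.9375/2 = 0.9062 → r_n = 44.18 kips; interior l_c = 3.25 − 0.9375 = 2.312 → r_n = 85.31 kips.
  R_n,bearing = 1·44.18 + 3·85.31 = 300.1 kips → 300.1 / 2 = 150 kips.
Bolt shear governs: 81.8 kips.

81.8 kips (bolt shear governs)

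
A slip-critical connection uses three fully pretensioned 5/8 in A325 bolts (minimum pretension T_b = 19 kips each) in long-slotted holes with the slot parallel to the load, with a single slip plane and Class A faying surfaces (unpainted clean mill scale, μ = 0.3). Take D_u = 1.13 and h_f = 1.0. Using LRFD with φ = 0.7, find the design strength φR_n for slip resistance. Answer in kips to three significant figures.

13.5 kips

R_n = μ · D_u · h_f · T_b · n_s · n_b = 0.3 × 1.13 × 1.0 × 19 × 1 × 3 = 19.32 kips.
Design strength φR_n = 0.7 × 19.32 = 13.5 kips.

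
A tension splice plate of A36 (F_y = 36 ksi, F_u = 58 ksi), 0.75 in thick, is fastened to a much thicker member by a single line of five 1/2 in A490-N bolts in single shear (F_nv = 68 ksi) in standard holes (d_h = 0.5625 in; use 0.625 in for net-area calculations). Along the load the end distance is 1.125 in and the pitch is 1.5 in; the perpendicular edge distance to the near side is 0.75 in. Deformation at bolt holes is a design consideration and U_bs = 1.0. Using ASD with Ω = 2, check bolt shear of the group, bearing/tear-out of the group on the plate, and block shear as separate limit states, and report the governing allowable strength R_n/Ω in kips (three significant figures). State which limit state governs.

33.4 kips (bolt shear governs)

Bolt shear: A_b = π·0.5²/4 = 0.1963 in²; R_n = 68 × 0.1963 × 5 × 1 = 66.76 kips → 66.76 / 2 = 33.4 kips.
Bearing: edge l_c = 0.8438, r_n = 44.04 kips; interior l_c = 0.9375, r_n = 48.94 kips; R_n = 44.04 + 4·48.94 = 239.8 kips → 120 kips.
Block shear: A_gv = 5.344, A_nv = 3.234, A_nt = 0.3281 in²; R_n = min(0.6F_uA_nv, 0.6F_yA_gv) + U_bs·F_u·A_nt = 131.6 kips → 65.8 kips.
Bolt shear governs: 33.4 kips.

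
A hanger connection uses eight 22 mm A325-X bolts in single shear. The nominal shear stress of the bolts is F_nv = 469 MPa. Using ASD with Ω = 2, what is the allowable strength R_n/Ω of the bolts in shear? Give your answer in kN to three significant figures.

A_b = π × 22² / 4 = 380.1 mm².
R_n = F_nv · A_b · n · n_s = 469 × 380.1 × 8 × 1 / 1000 = 1426 kN.
Allowable strength R_n/Ω = 1426 / 2 = 713 kN.

713 kN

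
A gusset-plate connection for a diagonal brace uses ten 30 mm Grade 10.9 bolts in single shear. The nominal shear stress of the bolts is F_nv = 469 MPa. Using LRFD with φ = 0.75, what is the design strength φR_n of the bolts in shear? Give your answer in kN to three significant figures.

2490 kN

A_b = π × 30² / 4 = 706.9 mm².
R_n = F_nv · A_b · n · n_s = 469 × 706.9 × 10 × 1 / 1000 = 3315 kN.
Design strength φR_n = 0.75 × 3315 = 2490 kN.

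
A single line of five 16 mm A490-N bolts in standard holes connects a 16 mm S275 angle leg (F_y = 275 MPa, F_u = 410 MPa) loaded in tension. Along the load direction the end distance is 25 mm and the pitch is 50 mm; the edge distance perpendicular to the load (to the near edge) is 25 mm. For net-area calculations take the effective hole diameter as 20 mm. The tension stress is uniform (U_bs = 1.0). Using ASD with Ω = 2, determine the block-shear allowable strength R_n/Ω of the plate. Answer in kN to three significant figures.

Shear plane L_v = 25 + 4·50 = 225 mm; A_gv = 225 × 16 = 3600 mm².
A_nv = (225 − 4.5·20) × 16 = 2160 mm².
A_nt = (25 − 0.5·20) × 16 = 240 mm².
0.6 F_u A_nv = 531.4 kN; 0.6 F_y A_gv = 594 kN → shear rupture governs the shear term.
R_n = 531.4 + 1.0 × 410 × 240 / 1000 = 629.8 kN.
Allowable strength R_n/Ω = 629.8 / 2 = 315 kN.

315 kN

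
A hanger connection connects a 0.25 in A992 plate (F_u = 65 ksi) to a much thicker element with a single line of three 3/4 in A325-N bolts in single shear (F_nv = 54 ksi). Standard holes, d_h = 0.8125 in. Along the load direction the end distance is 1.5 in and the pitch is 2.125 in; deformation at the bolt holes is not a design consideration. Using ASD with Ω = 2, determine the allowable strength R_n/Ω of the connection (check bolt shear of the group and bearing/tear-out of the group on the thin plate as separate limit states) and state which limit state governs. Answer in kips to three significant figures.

Bolt shear: A_b = π·0.75²/4 = 0.4418 in²; R_n = 54 × 0.4418 × 3 × 1 = 71.57 kips → 71.57 / 2 = 35.8 kips.
Bearing (1.5 l_c t F_u ≤ 3.0 d t F_u): upper limit = 3.0·0.75·0.25·65 = 36.56 kips.
  Edge l_c = 1.5 − 0.8125/2 = 1.094 → r_n = 26.66 kips; interior l_c = 2.125 − 0.8125 = 1.312 → r_n = 31.99 kips.
  R_n,bearing = 1·26.66 + 2·31.99 = 90.64 kips → 90.64 / 2 = 45.3 kips.
Bolt shear governs: 35.8 kips.

35.8 kips (bolt shear governs)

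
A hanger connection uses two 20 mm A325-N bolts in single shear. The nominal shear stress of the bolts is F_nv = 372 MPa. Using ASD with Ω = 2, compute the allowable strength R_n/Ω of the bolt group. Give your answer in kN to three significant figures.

117 kN

A_b = π × 20² / 4 = 314.2 mm².
R_n = F_nv · A_b · n · n_s = 372 × 314.2 × 2 × 1 / 1000 = 233.7 kN.
Allowable strength R_n/Ω = 233.7 / 2 = 117 kN.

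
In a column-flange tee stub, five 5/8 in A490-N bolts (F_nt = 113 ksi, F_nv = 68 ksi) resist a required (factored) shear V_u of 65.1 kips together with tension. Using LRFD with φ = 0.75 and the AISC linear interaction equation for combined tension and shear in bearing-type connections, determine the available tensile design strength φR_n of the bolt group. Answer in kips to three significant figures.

60.8 kips

A_b = π·0.625²/4 = 0.3068 in²; f_rv = 65.1 / (5 × 0.3068) = 42.44 ksi.
F'_nt = 1.3 F_nt − (F_nt / φF_nv) f_rv = 1.3·113 − (113/(0.75·68))·42.44 = 52.87 ksi, capped at F_nt → F'_nt = 52.87 ksi.
R_n = F'_nt · A_b · n = 52.87 × 0.3068 × 5 = 81.1 kips.
Design strength φR_n = 0.75 × 81.1 = 60.8 kips.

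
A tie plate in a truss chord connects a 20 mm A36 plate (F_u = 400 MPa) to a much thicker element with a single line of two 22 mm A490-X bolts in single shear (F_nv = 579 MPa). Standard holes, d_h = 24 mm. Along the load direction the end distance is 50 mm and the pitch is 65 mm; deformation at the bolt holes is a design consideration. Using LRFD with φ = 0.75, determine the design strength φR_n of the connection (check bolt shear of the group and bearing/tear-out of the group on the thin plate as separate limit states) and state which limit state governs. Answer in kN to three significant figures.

Bolt shear: A_b = π·22²/4 = 380.1 mm²; R_n = 579 × 380.1 × 2 × 1 / 1000 = 440.2 kN → 0.75 × 440.2 = 330 kN.
Bearing (1.2 l_c t F_u ≤ 2.4 d t F_u): upper limit = 2.4·22·20·400 / 1000 = 422.4 kN.
  Edge l_c = 50 − 24/2 = 38 → r_n = 364.8 kN; interior l_c = 65 − 24 = 41 → r_n = 393.6 kN.
  R_n,bearing = 1·364.8 + 1·393.6 = 758.4 kN → 0.75 × 758.4 = 569 kN.
Bolt shear governs: 330 kN.

330 kN (bolt shear governs)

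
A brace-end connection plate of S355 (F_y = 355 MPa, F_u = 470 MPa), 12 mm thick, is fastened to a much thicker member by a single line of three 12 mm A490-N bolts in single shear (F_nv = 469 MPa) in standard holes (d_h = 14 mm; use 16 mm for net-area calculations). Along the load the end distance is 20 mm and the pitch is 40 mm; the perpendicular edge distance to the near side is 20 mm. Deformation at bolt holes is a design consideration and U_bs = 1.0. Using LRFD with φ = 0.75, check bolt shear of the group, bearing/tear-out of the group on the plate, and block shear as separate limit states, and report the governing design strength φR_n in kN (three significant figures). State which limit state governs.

Bolt shear: A_b = π·12²/4 = 113.1 mm²; R_n = 469 × 113.1 × 3 × 1 / 1000 = 159.1 kN → 0.75 × 159.1 = 119 kN.
Bearing: edge l_c = 13, r_n = 87.98 kN; interior l_c = 26, r_n = 162.4 kN; R_n = 87.98 + 2·162.4 = 412.8 kN → 310 kN.
Block shear: A_gv = 1200, A_nv = 720, A_nt = 144 mm²; R_n = min(0.6F_uA_nv, 0.6F_yA_gv) + U_bs·F_u·A_nt = 270.7 kN → 203 kN.
Bolt shear governs: 119 kN.

119 kN (bolt shear governs)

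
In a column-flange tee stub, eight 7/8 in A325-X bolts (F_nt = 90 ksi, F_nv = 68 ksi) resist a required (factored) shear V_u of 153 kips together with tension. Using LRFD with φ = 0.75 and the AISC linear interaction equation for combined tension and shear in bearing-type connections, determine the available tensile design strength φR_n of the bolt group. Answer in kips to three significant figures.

220 kips

A_b = π·0.875²/4 = 0.6013 in²; f_rv = 153 / (8 × 0.6013) = 31.81 ksi.
F'_nt = 1.3 F_nt − (F_nt / φF_nv) f_rv = 1.3·90 − (90/(0.75·68))·31.81 = 60.87 ksi, capped at F_nt → F'_nt = 60.87 ksi.
R_n = F'_nt · A_b · n = 60.87 × 0.6013 × 8 = 292.8 kips.
Design strength φR_n = 0.75 × 292.8 = 220 kips.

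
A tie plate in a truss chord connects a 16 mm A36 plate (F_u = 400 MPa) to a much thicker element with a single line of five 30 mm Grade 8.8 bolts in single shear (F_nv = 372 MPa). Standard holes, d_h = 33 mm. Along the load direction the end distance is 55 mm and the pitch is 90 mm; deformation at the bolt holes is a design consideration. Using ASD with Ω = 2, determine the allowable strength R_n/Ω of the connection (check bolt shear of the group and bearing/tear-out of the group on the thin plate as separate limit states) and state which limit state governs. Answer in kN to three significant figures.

Bolt shear: A_b = π·30²/4 = 706.9 mm²; R_n = 372 × 706.9 × 5 × 1 / 1000 = 1315 kN → 1315 / 2 = 657 kN.
Bearing (1.2 l_c t F_u ≤ 2.4 d t F_u): upper limit = 2.4·30·16·400 / 1000 = 460.8 kN.
  Edge l_c = 55 − 33/2 = 38.5 → r_n = 295.7 kN; interior l_c = 90 − 33 = 57 → r_n = 437.8 kN.
  R_n,bearing = 1·295.7 + 4·437.8 = 2047 kN → 2047 / 2 = 1020 kN.
Bolt shear governs: 657 kN.

657 kN (bolt shear governs)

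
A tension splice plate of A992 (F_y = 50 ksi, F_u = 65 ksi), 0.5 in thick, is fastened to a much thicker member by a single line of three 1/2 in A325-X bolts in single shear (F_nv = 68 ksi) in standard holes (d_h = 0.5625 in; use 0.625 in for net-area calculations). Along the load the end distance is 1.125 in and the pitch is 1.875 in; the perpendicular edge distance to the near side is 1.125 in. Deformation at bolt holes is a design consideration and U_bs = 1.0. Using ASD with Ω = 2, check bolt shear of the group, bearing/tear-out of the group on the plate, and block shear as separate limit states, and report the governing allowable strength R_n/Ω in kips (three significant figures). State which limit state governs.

20 kips (bolt shear governs)

Bolt shear: A_b = π·0.5²/4 = 0.1963 in²; R_n = 68 × 0.1963 × 3 × 1 = 40.06 kips → 40.06 / 2 = 20 kips.
Bearing: edge l_c = 0.8438, r_n = 32.91 kips; interior l_c = 1.312, r_n = 39 kips; R_n = 32.91 + 2·39 = 110.9 kips → 55.5 kips.
Block shear: A_gv = 2.438, A_nv = 1.656, A_nt = 0.4062 in²; R_n = min(0.6F_uA_nv, 0.6F_yA_gv) + U_bs·F_u·A_nt = 91 kips → 45.5 kips.
Bolt shear governs: 20 kips.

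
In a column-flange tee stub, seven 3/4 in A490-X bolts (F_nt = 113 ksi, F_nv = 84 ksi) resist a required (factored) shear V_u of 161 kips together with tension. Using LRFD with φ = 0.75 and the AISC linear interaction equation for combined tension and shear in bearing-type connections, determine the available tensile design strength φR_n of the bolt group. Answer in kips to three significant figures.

124 kips

A_b = π·0.75²/4 = 0.4418 in²; f_rv = 161 / (7 × 0.4418) = 52.06 ksi.
F'_nt = 1.3 F_nt − (F_nt / φF_nv) f_rv = 1.3·113 − (113/(0.75·84))·52.06 = 53.52 ksi, capped at F_nt → F'_nt = 53.52 ksi.
R_n = F'_nt · A_b · n = 53.52 × 0.4418 × 7 = 165.5 kips.
Design strength φR_n = 0.75 × 165.5 = 124 kips.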